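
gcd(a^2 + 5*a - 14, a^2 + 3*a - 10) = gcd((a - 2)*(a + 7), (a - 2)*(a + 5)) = a - 2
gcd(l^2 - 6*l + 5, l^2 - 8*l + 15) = l - 5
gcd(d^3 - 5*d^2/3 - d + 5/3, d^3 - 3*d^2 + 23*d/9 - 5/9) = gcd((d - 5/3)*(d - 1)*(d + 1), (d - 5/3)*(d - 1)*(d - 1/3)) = d^2 - 8*d/3 + 5/3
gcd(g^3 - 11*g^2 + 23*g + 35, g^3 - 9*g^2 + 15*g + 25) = g^2 - 4*g - 5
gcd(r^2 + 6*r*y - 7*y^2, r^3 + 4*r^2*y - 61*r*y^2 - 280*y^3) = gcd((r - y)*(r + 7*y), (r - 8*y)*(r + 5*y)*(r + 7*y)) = r + 7*y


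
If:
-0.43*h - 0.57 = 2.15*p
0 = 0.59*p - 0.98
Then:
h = -9.63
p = 1.66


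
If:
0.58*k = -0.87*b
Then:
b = -0.666666666666667*k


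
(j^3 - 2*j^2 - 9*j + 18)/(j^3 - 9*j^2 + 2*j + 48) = (j^2 + j - 6)/(j^2 - 6*j - 16)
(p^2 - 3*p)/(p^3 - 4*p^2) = (p - 3)/(p*(p - 4))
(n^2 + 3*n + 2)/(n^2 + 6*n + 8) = (n + 1)/(n + 4)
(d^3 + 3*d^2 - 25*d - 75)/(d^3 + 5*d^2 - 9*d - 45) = (d - 5)/(d - 3)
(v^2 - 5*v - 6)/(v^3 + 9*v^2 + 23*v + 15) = (v - 6)/(v^2 + 8*v + 15)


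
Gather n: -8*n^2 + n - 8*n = -8*n^2 - 7*n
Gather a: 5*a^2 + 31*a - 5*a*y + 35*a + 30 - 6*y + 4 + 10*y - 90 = 5*a^2 + a*(66 - 5*y) + 4*y - 56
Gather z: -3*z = -3*z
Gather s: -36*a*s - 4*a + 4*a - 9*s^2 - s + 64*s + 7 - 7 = -9*s^2 + s*(63 - 36*a)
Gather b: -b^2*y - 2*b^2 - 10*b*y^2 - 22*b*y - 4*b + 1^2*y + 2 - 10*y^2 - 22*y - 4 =b^2*(-y - 2) + b*(-10*y^2 - 22*y - 4) - 10*y^2 - 21*y - 2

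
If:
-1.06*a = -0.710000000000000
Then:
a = 0.67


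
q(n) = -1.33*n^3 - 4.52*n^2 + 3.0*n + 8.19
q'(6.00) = -194.88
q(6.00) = -423.81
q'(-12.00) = -463.08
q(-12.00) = 1619.55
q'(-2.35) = 2.21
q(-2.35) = -6.56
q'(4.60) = -123.01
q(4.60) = -203.11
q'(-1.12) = 8.12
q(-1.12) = 1.03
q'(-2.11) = 4.31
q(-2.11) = -5.77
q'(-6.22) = -95.14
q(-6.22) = 134.71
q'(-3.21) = -9.09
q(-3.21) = -4.02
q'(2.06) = -32.55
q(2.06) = -16.44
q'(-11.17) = -393.85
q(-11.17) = 1264.30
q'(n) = -3.99*n^2 - 9.04*n + 3.0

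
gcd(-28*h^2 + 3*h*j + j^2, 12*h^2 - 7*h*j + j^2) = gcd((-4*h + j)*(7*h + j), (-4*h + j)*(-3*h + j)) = 4*h - j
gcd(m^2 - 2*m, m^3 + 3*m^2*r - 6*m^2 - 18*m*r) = m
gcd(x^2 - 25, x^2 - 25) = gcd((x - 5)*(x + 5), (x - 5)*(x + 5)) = x^2 - 25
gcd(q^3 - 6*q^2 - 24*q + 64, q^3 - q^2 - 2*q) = q - 2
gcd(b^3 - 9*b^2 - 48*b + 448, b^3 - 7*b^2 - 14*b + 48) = b - 8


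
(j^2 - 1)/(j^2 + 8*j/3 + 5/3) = 3*(j - 1)/(3*j + 5)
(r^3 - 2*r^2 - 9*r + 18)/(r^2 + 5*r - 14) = (r^2 - 9)/(r + 7)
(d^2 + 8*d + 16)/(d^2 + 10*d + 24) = (d + 4)/(d + 6)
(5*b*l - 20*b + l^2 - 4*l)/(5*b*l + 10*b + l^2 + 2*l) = (l - 4)/(l + 2)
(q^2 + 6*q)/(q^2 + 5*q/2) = 2*(q + 6)/(2*q + 5)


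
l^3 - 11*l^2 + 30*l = l*(l - 6)*(l - 5)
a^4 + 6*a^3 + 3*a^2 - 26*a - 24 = (a - 2)*(a + 1)*(a + 3)*(a + 4)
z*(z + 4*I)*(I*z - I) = I*z^3 - 4*z^2 - I*z^2 + 4*z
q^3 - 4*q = q*(q - 2)*(q + 2)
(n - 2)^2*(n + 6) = n^3 + 2*n^2 - 20*n + 24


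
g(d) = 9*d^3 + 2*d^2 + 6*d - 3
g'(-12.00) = 3846.00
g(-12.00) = -15339.00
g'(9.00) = 2229.00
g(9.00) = 6774.00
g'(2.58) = 196.04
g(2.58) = 180.35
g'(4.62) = 600.78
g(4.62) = 954.91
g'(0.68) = 21.20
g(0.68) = 4.83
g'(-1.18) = 38.87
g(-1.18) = -22.08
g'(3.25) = 304.19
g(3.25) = 346.58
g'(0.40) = 11.92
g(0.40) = 0.30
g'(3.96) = 445.24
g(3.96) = 611.02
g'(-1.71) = 78.11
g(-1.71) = -52.41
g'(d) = 27*d^2 + 4*d + 6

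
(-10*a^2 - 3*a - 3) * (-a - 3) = 10*a^3 + 33*a^2 + 12*a + 9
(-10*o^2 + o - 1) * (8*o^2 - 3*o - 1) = -80*o^4 + 38*o^3 - o^2 + 2*o + 1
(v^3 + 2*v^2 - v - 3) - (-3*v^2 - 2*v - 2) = v^3 + 5*v^2 + v - 1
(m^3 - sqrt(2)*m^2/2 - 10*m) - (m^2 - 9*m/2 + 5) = m^3 - m^2 - sqrt(2)*m^2/2 - 11*m/2 - 5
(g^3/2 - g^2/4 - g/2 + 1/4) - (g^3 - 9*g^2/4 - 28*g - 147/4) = -g^3/2 + 2*g^2 + 55*g/2 + 37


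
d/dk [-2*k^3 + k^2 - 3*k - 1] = -6*k^2 + 2*k - 3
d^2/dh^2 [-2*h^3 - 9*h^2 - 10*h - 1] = -12*h - 18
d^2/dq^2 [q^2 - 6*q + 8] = 2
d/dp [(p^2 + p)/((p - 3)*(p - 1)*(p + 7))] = (-p^4 - 2*p^3 - 28*p^2 + 42*p + 21)/(p^6 + 6*p^5 - 41*p^4 - 108*p^3 + 751*p^2 - 1050*p + 441)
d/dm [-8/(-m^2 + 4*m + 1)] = 16*(2 - m)/(-m^2 + 4*m + 1)^2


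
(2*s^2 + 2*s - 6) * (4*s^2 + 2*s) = 8*s^4 + 12*s^3 - 20*s^2 - 12*s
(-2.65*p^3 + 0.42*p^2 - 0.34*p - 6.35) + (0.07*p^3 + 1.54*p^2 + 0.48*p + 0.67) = -2.58*p^3 + 1.96*p^2 + 0.14*p - 5.68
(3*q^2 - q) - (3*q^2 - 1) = 1 - q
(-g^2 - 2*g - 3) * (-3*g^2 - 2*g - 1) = 3*g^4 + 8*g^3 + 14*g^2 + 8*g + 3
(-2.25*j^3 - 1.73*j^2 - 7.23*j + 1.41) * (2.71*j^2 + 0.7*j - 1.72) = -6.0975*j^5 - 6.2633*j^4 - 16.9343*j^3 + 1.7357*j^2 + 13.4226*j - 2.4252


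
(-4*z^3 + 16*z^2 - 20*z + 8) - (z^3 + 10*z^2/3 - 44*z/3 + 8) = -5*z^3 + 38*z^2/3 - 16*z/3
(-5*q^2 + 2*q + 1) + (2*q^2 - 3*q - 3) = -3*q^2 - q - 2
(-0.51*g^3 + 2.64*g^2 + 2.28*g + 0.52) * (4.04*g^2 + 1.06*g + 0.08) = -2.0604*g^5 + 10.125*g^4 + 11.9688*g^3 + 4.7288*g^2 + 0.7336*g + 0.0416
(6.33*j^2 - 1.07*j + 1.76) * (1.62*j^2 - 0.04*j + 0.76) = 10.2546*j^4 - 1.9866*j^3 + 7.7048*j^2 - 0.8836*j + 1.3376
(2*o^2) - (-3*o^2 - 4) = 5*o^2 + 4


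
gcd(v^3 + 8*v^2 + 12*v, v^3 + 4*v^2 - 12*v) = v^2 + 6*v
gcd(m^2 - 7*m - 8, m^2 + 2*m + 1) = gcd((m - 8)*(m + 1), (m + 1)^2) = m + 1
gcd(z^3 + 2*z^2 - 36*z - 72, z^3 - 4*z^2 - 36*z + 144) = z^2 - 36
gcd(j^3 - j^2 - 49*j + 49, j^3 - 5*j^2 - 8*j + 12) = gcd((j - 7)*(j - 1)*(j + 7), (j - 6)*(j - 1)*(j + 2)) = j - 1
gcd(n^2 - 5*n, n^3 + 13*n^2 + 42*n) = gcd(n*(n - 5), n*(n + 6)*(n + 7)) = n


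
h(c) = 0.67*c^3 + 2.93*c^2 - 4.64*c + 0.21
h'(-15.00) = 359.71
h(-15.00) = -1532.19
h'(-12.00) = 214.48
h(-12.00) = -679.95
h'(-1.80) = -8.68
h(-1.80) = 14.15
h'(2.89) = 29.08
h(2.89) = 27.44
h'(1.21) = 5.39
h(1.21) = 0.07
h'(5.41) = 85.89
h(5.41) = 166.95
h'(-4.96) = 15.74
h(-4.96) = 13.55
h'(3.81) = 46.86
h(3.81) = 62.12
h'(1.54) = 9.15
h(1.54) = 2.46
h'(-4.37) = 8.14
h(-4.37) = 20.53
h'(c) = 2.01*c^2 + 5.86*c - 4.64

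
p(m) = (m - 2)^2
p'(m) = 2*m - 4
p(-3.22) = 27.25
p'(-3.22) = -10.44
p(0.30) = 2.89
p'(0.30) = -3.40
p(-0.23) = 4.97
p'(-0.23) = -4.46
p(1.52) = 0.23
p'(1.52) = -0.96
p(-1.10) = 9.61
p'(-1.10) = -6.20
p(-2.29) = 18.40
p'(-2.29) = -8.58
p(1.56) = 0.19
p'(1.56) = -0.88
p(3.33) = 1.77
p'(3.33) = 2.66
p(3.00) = 1.00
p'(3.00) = 2.00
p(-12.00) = 196.00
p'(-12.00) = -28.00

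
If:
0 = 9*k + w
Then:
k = -w/9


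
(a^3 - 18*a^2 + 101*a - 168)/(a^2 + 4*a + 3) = (a^3 - 18*a^2 + 101*a - 168)/(a^2 + 4*a + 3)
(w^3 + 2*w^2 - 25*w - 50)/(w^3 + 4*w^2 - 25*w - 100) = (w + 2)/(w + 4)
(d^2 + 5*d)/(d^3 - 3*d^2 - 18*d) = (d + 5)/(d^2 - 3*d - 18)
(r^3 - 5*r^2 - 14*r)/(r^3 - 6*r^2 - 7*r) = (r + 2)/(r + 1)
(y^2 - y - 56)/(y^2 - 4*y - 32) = (y + 7)/(y + 4)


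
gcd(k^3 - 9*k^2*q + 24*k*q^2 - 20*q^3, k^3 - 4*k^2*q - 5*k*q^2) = -k + 5*q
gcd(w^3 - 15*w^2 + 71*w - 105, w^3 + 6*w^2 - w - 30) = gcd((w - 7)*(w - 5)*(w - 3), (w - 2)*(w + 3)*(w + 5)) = 1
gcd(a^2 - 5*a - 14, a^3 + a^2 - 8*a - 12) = a + 2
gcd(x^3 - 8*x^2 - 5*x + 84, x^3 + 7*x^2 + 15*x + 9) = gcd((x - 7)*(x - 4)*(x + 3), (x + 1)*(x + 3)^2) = x + 3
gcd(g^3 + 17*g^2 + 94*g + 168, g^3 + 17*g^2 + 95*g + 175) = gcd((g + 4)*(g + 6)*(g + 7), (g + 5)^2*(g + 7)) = g + 7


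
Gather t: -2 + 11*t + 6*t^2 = 6*t^2 + 11*t - 2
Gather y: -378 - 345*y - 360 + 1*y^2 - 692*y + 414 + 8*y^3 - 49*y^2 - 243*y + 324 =8*y^3 - 48*y^2 - 1280*y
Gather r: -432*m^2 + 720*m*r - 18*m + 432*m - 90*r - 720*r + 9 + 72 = -432*m^2 + 414*m + r*(720*m - 810) + 81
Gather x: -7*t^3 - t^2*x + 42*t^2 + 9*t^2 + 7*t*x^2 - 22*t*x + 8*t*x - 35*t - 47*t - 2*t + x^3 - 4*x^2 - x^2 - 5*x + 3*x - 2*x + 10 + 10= -7*t^3 + 51*t^2 - 84*t + x^3 + x^2*(7*t - 5) + x*(-t^2 - 14*t - 4) + 20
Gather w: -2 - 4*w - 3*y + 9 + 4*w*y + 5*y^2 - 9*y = w*(4*y - 4) + 5*y^2 - 12*y + 7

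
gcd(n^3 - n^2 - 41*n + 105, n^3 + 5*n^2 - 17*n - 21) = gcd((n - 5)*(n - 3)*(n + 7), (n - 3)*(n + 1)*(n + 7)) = n^2 + 4*n - 21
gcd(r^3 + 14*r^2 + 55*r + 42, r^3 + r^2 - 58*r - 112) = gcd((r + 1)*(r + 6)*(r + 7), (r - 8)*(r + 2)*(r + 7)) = r + 7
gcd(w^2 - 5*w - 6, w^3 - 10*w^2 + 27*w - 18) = w - 6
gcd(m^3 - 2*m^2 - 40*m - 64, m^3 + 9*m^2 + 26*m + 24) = m^2 + 6*m + 8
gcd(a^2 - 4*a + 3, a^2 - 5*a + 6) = a - 3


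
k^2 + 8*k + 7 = (k + 1)*(k + 7)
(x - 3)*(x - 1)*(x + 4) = x^3 - 13*x + 12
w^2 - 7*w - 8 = (w - 8)*(w + 1)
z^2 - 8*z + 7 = (z - 7)*(z - 1)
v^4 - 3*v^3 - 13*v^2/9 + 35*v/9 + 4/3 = (v - 3)*(v - 4/3)*(v + 1/3)*(v + 1)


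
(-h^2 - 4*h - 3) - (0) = -h^2 - 4*h - 3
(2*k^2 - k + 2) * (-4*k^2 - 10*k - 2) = -8*k^4 - 16*k^3 - 2*k^2 - 18*k - 4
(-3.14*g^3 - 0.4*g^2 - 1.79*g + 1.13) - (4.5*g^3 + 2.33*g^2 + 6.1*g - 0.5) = -7.64*g^3 - 2.73*g^2 - 7.89*g + 1.63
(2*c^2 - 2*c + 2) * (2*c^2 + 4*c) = 4*c^4 + 4*c^3 - 4*c^2 + 8*c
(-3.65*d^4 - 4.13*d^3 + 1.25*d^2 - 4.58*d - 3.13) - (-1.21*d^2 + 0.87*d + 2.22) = -3.65*d^4 - 4.13*d^3 + 2.46*d^2 - 5.45*d - 5.35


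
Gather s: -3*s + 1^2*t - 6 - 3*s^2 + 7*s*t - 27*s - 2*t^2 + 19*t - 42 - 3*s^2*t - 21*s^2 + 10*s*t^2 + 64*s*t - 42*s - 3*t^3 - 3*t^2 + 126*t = s^2*(-3*t - 24) + s*(10*t^2 + 71*t - 72) - 3*t^3 - 5*t^2 + 146*t - 48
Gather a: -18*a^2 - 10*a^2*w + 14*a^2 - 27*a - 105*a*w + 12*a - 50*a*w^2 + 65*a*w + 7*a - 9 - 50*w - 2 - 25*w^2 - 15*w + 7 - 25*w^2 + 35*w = a^2*(-10*w - 4) + a*(-50*w^2 - 40*w - 8) - 50*w^2 - 30*w - 4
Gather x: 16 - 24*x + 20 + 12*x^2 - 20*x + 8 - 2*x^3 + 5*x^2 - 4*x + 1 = -2*x^3 + 17*x^2 - 48*x + 45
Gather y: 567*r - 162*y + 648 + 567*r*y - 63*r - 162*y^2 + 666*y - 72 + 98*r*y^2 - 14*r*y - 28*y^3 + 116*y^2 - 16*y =504*r - 28*y^3 + y^2*(98*r - 46) + y*(553*r + 488) + 576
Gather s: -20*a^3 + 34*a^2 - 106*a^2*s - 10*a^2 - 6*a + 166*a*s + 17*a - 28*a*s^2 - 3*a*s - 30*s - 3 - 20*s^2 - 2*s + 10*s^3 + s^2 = -20*a^3 + 24*a^2 + 11*a + 10*s^3 + s^2*(-28*a - 19) + s*(-106*a^2 + 163*a - 32) - 3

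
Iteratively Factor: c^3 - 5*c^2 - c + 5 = (c - 1)*(c^2 - 4*c - 5) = (c - 5)*(c - 1)*(c + 1)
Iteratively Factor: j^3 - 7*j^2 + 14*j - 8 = (j - 2)*(j^2 - 5*j + 4) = (j - 2)*(j - 1)*(j - 4)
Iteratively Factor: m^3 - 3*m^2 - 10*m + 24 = (m - 4)*(m^2 + m - 6) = (m - 4)*(m - 2)*(m + 3)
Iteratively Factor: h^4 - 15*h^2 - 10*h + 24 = (h - 1)*(h^3 + h^2 - 14*h - 24) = (h - 4)*(h - 1)*(h^2 + 5*h + 6) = (h - 4)*(h - 1)*(h + 3)*(h + 2)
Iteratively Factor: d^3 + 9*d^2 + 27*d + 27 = (d + 3)*(d^2 + 6*d + 9) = (d + 3)^2*(d + 3)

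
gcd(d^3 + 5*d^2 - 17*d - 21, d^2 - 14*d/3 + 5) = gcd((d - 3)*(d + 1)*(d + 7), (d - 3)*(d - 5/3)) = d - 3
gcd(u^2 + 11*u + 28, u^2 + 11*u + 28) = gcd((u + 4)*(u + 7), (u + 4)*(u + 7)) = u^2 + 11*u + 28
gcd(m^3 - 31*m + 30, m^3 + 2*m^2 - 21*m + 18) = m^2 + 5*m - 6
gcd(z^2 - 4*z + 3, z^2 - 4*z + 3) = z^2 - 4*z + 3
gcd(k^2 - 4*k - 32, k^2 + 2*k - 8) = k + 4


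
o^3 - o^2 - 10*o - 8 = (o - 4)*(o + 1)*(o + 2)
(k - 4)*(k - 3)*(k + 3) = k^3 - 4*k^2 - 9*k + 36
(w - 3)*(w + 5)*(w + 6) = w^3 + 8*w^2 - 3*w - 90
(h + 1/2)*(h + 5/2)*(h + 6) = h^3 + 9*h^2 + 77*h/4 + 15/2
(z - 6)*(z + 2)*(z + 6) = z^3 + 2*z^2 - 36*z - 72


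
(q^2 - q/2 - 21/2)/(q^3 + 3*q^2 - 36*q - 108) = (q - 7/2)/(q^2 - 36)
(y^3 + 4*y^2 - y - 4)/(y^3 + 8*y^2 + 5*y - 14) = (y^2 + 5*y + 4)/(y^2 + 9*y + 14)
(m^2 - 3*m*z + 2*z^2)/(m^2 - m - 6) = (-m^2 + 3*m*z - 2*z^2)/(-m^2 + m + 6)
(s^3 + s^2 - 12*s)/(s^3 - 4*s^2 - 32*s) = (s - 3)/(s - 8)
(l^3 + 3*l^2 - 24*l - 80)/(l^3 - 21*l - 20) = (l + 4)/(l + 1)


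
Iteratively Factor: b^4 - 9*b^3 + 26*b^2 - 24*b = (b - 3)*(b^3 - 6*b^2 + 8*b) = (b - 3)*(b - 2)*(b^2 - 4*b) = (b - 4)*(b - 3)*(b - 2)*(b)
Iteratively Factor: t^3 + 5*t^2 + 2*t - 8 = (t + 4)*(t^2 + t - 2) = (t - 1)*(t + 4)*(t + 2)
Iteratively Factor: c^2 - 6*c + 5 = (c - 1)*(c - 5)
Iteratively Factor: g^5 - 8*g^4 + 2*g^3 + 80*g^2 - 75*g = (g - 5)*(g^4 - 3*g^3 - 13*g^2 + 15*g) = (g - 5)^2*(g^3 + 2*g^2 - 3*g) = (g - 5)^2*(g - 1)*(g^2 + 3*g) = g*(g - 5)^2*(g - 1)*(g + 3)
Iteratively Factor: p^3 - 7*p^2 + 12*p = (p)*(p^2 - 7*p + 12) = p*(p - 4)*(p - 3)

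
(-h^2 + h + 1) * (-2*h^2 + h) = 2*h^4 - 3*h^3 - h^2 + h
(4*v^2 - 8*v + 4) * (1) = 4*v^2 - 8*v + 4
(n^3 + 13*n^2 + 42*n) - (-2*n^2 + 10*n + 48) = n^3 + 15*n^2 + 32*n - 48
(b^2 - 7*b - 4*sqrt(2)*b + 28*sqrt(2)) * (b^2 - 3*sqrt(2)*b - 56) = b^4 - 7*sqrt(2)*b^3 - 7*b^3 - 32*b^2 + 49*sqrt(2)*b^2 + 224*b + 224*sqrt(2)*b - 1568*sqrt(2)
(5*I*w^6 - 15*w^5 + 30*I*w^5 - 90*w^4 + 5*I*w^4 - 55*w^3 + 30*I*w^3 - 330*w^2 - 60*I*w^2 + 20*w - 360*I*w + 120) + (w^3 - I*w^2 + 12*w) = 5*I*w^6 - 15*w^5 + 30*I*w^5 - 90*w^4 + 5*I*w^4 - 54*w^3 + 30*I*w^3 - 330*w^2 - 61*I*w^2 + 32*w - 360*I*w + 120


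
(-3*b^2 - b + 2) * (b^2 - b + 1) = -3*b^4 + 2*b^3 - 3*b + 2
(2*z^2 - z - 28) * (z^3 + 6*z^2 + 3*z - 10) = 2*z^5 + 11*z^4 - 28*z^3 - 191*z^2 - 74*z + 280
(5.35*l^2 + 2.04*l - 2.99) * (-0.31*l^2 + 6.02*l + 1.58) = -1.6585*l^4 + 31.5746*l^3 + 21.6607*l^2 - 14.7766*l - 4.7242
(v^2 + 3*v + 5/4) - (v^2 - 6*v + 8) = 9*v - 27/4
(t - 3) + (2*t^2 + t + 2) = 2*t^2 + 2*t - 1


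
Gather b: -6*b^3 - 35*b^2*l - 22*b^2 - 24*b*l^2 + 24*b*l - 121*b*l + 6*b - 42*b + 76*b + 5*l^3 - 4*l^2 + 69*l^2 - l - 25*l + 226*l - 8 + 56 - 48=-6*b^3 + b^2*(-35*l - 22) + b*(-24*l^2 - 97*l + 40) + 5*l^3 + 65*l^2 + 200*l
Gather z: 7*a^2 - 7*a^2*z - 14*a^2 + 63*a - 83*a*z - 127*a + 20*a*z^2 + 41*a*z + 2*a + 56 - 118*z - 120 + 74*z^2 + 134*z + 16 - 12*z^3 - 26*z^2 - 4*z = -7*a^2 - 62*a - 12*z^3 + z^2*(20*a + 48) + z*(-7*a^2 - 42*a + 12) - 48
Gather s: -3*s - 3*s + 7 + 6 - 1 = 12 - 6*s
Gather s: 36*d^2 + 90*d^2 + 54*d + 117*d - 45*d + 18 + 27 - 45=126*d^2 + 126*d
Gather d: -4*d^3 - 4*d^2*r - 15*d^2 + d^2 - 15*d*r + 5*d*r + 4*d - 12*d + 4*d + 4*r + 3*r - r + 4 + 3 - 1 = -4*d^3 + d^2*(-4*r - 14) + d*(-10*r - 4) + 6*r + 6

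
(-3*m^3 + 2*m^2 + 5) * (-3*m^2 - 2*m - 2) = 9*m^5 + 2*m^3 - 19*m^2 - 10*m - 10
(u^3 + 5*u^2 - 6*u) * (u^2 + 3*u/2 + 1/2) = u^5 + 13*u^4/2 + 2*u^3 - 13*u^2/2 - 3*u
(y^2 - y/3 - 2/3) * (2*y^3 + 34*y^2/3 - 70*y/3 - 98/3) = 2*y^5 + 32*y^4/3 - 256*y^3/9 - 292*y^2/9 + 238*y/9 + 196/9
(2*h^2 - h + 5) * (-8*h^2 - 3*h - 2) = -16*h^4 + 2*h^3 - 41*h^2 - 13*h - 10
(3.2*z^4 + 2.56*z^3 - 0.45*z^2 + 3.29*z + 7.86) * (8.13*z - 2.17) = 26.016*z^5 + 13.8688*z^4 - 9.2137*z^3 + 27.7242*z^2 + 56.7625*z - 17.0562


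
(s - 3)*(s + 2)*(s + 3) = s^3 + 2*s^2 - 9*s - 18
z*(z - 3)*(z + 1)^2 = z^4 - z^3 - 5*z^2 - 3*z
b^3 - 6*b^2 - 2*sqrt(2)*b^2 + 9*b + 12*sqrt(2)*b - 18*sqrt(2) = (b - 3)^2*(b - 2*sqrt(2))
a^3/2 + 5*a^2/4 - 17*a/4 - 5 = (a/2 + 1/2)*(a - 5/2)*(a + 4)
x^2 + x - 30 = (x - 5)*(x + 6)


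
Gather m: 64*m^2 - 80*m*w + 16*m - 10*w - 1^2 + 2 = 64*m^2 + m*(16 - 80*w) - 10*w + 1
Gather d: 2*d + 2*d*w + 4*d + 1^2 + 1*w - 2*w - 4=d*(2*w + 6) - w - 3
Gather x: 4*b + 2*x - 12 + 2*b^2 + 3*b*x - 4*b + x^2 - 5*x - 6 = 2*b^2 + x^2 + x*(3*b - 3) - 18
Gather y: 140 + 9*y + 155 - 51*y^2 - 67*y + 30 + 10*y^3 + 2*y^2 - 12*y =10*y^3 - 49*y^2 - 70*y + 325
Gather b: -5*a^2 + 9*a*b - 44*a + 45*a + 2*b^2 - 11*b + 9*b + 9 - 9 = -5*a^2 + a + 2*b^2 + b*(9*a - 2)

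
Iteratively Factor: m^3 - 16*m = (m)*(m^2 - 16) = m*(m - 4)*(m + 4)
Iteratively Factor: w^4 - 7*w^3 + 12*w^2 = (w)*(w^3 - 7*w^2 + 12*w) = w*(w - 4)*(w^2 - 3*w) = w^2*(w - 4)*(w - 3)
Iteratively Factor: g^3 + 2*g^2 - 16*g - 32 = (g + 2)*(g^2 - 16) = (g - 4)*(g + 2)*(g + 4)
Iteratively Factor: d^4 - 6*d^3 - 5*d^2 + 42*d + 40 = (d + 2)*(d^3 - 8*d^2 + 11*d + 20) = (d + 1)*(d + 2)*(d^2 - 9*d + 20) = (d - 5)*(d + 1)*(d + 2)*(d - 4)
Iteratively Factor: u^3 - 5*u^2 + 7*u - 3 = (u - 3)*(u^2 - 2*u + 1) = (u - 3)*(u - 1)*(u - 1)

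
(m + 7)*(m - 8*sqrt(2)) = m^2 - 8*sqrt(2)*m + 7*m - 56*sqrt(2)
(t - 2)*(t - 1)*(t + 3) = t^3 - 7*t + 6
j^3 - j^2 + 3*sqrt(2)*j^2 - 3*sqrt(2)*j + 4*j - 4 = (j - 1)*(j + sqrt(2))*(j + 2*sqrt(2))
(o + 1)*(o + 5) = o^2 + 6*o + 5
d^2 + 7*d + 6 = (d + 1)*(d + 6)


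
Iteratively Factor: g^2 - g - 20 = (g + 4)*(g - 5)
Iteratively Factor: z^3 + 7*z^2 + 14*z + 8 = (z + 4)*(z^2 + 3*z + 2) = (z + 2)*(z + 4)*(z + 1)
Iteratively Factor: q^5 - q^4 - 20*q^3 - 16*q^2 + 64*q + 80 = (q - 2)*(q^4 + q^3 - 18*q^2 - 52*q - 40) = (q - 5)*(q - 2)*(q^3 + 6*q^2 + 12*q + 8) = (q - 5)*(q - 2)*(q + 2)*(q^2 + 4*q + 4) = (q - 5)*(q - 2)*(q + 2)^2*(q + 2)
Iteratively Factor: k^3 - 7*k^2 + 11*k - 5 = (k - 1)*(k^2 - 6*k + 5) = (k - 5)*(k - 1)*(k - 1)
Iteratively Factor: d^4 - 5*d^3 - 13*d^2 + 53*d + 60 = (d - 5)*(d^3 - 13*d - 12) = (d - 5)*(d + 1)*(d^2 - d - 12) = (d - 5)*(d + 1)*(d + 3)*(d - 4)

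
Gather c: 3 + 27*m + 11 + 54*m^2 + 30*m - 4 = 54*m^2 + 57*m + 10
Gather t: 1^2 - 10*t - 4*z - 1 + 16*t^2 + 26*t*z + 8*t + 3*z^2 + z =16*t^2 + t*(26*z - 2) + 3*z^2 - 3*z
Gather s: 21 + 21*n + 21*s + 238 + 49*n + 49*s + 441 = 70*n + 70*s + 700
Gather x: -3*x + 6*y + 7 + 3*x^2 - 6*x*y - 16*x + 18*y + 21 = 3*x^2 + x*(-6*y - 19) + 24*y + 28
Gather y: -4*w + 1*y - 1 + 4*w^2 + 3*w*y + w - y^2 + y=4*w^2 - 3*w - y^2 + y*(3*w + 2) - 1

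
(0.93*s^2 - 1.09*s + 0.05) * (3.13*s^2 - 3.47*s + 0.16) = 2.9109*s^4 - 6.6388*s^3 + 4.0876*s^2 - 0.3479*s + 0.008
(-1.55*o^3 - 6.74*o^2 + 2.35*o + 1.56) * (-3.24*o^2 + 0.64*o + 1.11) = 5.022*o^5 + 20.8456*o^4 - 13.6481*o^3 - 11.0318*o^2 + 3.6069*o + 1.7316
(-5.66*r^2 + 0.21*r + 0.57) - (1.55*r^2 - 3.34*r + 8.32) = -7.21*r^2 + 3.55*r - 7.75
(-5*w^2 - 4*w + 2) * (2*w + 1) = -10*w^3 - 13*w^2 + 2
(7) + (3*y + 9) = 3*y + 16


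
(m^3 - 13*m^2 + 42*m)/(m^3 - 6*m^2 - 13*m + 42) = m*(m - 6)/(m^2 + m - 6)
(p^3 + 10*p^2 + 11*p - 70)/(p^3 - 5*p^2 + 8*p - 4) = (p^2 + 12*p + 35)/(p^2 - 3*p + 2)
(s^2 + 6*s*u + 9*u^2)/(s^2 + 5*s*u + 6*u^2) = (s + 3*u)/(s + 2*u)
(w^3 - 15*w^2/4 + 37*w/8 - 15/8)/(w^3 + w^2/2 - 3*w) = (4*w^2 - 9*w + 5)/(4*w*(w + 2))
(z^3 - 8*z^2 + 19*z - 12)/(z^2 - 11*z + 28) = (z^2 - 4*z + 3)/(z - 7)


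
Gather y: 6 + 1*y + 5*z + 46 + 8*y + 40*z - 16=9*y + 45*z + 36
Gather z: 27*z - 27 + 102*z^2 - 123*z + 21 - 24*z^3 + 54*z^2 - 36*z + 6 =-24*z^3 + 156*z^2 - 132*z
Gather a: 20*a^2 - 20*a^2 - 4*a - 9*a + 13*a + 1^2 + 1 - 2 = 0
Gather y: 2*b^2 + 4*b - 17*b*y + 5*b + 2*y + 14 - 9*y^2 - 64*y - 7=2*b^2 + 9*b - 9*y^2 + y*(-17*b - 62) + 7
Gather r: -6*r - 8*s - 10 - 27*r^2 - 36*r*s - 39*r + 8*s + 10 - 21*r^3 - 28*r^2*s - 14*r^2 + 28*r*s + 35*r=-21*r^3 + r^2*(-28*s - 41) + r*(-8*s - 10)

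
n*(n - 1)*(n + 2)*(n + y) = n^4 + n^3*y + n^3 + n^2*y - 2*n^2 - 2*n*y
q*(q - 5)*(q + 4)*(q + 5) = q^4 + 4*q^3 - 25*q^2 - 100*q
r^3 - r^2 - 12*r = r*(r - 4)*(r + 3)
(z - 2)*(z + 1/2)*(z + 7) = z^3 + 11*z^2/2 - 23*z/2 - 7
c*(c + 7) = c^2 + 7*c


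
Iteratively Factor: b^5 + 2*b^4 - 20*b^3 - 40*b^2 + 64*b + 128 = (b - 4)*(b^4 + 6*b^3 + 4*b^2 - 24*b - 32) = (b - 4)*(b + 2)*(b^3 + 4*b^2 - 4*b - 16) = (b - 4)*(b - 2)*(b + 2)*(b^2 + 6*b + 8) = (b - 4)*(b - 2)*(b + 2)*(b + 4)*(b + 2)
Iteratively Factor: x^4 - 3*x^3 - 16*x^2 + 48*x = (x - 4)*(x^3 + x^2 - 12*x) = x*(x - 4)*(x^2 + x - 12) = x*(x - 4)*(x - 3)*(x + 4)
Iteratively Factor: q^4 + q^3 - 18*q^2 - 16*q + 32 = (q - 4)*(q^3 + 5*q^2 + 2*q - 8) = (q - 4)*(q + 4)*(q^2 + q - 2) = (q - 4)*(q - 1)*(q + 4)*(q + 2)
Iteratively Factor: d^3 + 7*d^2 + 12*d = (d + 3)*(d^2 + 4*d) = (d + 3)*(d + 4)*(d)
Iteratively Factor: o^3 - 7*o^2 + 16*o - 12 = (o - 2)*(o^2 - 5*o + 6) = (o - 2)^2*(o - 3)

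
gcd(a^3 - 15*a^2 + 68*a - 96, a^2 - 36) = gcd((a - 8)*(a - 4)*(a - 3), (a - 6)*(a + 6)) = 1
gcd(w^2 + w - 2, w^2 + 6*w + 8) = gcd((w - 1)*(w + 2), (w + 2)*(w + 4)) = w + 2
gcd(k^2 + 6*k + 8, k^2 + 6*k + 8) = k^2 + 6*k + 8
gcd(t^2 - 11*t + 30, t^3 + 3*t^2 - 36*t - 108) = t - 6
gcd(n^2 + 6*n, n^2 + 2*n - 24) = n + 6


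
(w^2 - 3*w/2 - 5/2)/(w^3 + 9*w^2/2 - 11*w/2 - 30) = (w + 1)/(w^2 + 7*w + 12)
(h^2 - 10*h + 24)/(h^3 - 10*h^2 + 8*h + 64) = (h - 6)/(h^2 - 6*h - 16)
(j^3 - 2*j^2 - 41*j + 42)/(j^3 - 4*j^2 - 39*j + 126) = (j - 1)/(j - 3)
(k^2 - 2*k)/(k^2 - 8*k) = (k - 2)/(k - 8)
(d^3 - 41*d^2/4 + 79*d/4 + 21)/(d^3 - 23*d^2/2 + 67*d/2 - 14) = (4*d + 3)/(2*(2*d - 1))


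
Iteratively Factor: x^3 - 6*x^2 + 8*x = (x)*(x^2 - 6*x + 8) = x*(x - 4)*(x - 2)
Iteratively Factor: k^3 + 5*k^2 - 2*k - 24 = (k - 2)*(k^2 + 7*k + 12) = (k - 2)*(k + 3)*(k + 4)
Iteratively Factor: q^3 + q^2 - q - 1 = (q + 1)*(q^2 - 1) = (q - 1)*(q + 1)*(q + 1)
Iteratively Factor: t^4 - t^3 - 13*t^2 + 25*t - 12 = (t - 3)*(t^3 + 2*t^2 - 7*t + 4) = (t - 3)*(t - 1)*(t^2 + 3*t - 4) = (t - 3)*(t - 1)*(t + 4)*(t - 1)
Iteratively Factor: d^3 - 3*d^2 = (d)*(d^2 - 3*d) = d^2*(d - 3)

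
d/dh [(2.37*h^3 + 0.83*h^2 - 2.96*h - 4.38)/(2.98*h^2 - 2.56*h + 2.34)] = (7.0626*h^4 - 12.1344*h^3 + 23.3334*h^2 + 29.9892*h - 18.1392)/(8.8804*h^4 - 15.2576*h^3 + 20.5*h^2 - 11.9808*h + 5.4756)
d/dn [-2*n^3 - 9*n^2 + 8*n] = -6*n^2 - 18*n + 8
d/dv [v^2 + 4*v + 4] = 2*v + 4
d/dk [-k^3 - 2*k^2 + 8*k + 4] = -3*k^2 - 4*k + 8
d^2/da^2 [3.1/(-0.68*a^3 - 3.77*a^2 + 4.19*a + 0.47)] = ((12.648*a + 23.374)*(0.68*a^3 + 3.77*a^2 - 4.19*a - 0.47) - 3.1*(2.04*a^2 + 7.54*a - 4.19)*(4.08*a^2 + 15.08*a - 8.38))/(0.68*a^3 + 3.77*a^2 - 4.19*a - 0.47)^3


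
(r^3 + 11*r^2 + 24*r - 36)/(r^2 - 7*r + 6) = (r^2 + 12*r + 36)/(r - 6)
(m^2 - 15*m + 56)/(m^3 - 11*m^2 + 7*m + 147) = (m - 8)/(m^2 - 4*m - 21)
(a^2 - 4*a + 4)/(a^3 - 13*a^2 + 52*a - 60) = (a - 2)/(a^2 - 11*a + 30)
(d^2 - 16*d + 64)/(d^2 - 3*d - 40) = (d - 8)/(d + 5)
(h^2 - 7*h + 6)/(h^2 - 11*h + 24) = (h^2 - 7*h + 6)/(h^2 - 11*h + 24)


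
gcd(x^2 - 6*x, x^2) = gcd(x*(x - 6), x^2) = x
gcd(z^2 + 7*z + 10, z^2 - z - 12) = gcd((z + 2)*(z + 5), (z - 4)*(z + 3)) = 1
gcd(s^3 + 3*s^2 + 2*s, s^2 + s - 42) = 1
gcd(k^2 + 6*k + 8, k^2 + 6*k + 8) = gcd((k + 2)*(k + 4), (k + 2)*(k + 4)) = k^2 + 6*k + 8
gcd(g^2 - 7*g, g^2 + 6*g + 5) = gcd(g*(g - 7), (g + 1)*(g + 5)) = 1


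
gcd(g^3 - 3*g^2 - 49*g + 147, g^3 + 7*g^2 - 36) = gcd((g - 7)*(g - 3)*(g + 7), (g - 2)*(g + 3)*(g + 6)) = 1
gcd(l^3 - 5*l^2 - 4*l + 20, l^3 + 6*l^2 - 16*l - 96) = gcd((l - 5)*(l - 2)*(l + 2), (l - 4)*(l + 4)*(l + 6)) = 1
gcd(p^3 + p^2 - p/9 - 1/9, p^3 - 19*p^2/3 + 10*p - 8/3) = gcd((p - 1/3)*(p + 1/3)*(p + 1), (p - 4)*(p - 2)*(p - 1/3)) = p - 1/3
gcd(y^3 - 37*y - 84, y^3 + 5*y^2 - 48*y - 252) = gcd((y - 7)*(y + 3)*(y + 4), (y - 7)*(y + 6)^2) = y - 7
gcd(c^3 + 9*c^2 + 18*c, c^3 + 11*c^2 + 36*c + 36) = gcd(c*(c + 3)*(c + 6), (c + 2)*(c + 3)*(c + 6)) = c^2 + 9*c + 18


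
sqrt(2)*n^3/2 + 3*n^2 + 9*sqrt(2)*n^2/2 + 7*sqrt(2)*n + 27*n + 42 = (n + 7)*(n + 3*sqrt(2))*(sqrt(2)*n/2 + sqrt(2))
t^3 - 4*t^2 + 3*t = t*(t - 3)*(t - 1)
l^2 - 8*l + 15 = (l - 5)*(l - 3)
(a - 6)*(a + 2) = a^2 - 4*a - 12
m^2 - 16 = (m - 4)*(m + 4)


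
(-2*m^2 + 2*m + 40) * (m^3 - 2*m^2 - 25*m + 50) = -2*m^5 + 6*m^4 + 86*m^3 - 230*m^2 - 900*m + 2000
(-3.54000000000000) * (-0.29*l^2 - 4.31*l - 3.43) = 1.0266*l^2 + 15.2574*l + 12.1422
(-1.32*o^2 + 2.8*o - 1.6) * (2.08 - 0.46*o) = 0.6072*o^3 - 4.0336*o^2 + 6.56*o - 3.328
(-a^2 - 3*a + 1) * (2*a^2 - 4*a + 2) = -2*a^4 - 2*a^3 + 12*a^2 - 10*a + 2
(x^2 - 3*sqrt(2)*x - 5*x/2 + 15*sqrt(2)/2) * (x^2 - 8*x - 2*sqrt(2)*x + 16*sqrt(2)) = x^4 - 21*x^3/2 - 5*sqrt(2)*x^3 + 32*x^2 + 105*sqrt(2)*x^2/2 - 100*sqrt(2)*x - 126*x + 240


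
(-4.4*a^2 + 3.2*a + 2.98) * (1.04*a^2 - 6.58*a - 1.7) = -4.576*a^4 + 32.28*a^3 - 10.4768*a^2 - 25.0484*a - 5.066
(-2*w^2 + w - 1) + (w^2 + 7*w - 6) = -w^2 + 8*w - 7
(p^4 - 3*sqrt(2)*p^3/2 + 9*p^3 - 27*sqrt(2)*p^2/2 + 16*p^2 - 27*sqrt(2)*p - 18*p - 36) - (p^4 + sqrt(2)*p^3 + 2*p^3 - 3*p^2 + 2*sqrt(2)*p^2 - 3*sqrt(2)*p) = -5*sqrt(2)*p^3/2 + 7*p^3 - 31*sqrt(2)*p^2/2 + 19*p^2 - 24*sqrt(2)*p - 18*p - 36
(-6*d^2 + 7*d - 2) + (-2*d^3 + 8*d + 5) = -2*d^3 - 6*d^2 + 15*d + 3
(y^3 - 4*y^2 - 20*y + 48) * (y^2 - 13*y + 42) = y^5 - 17*y^4 + 74*y^3 + 140*y^2 - 1464*y + 2016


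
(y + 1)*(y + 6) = y^2 + 7*y + 6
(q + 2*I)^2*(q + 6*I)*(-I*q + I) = -I*q^4 + 10*q^3 + I*q^3 - 10*q^2 + 28*I*q^2 - 24*q - 28*I*q + 24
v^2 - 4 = (v - 2)*(v + 2)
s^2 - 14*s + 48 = (s - 8)*(s - 6)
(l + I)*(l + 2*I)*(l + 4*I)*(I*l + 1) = I*l^4 - 6*l^3 - 7*I*l^2 - 6*l - 8*I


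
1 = 1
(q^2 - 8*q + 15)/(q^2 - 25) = (q - 3)/(q + 5)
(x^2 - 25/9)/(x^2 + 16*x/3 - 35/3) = (x + 5/3)/(x + 7)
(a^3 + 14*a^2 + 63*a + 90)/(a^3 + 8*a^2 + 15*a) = (a + 6)/a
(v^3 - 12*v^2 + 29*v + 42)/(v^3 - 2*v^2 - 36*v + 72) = (v^2 - 6*v - 7)/(v^2 + 4*v - 12)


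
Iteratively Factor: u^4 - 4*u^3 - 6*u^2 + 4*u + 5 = (u + 1)*(u^3 - 5*u^2 - u + 5) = (u - 1)*(u + 1)*(u^2 - 4*u - 5) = (u - 5)*(u - 1)*(u + 1)*(u + 1)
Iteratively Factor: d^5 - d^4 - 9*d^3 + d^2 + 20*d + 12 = (d + 1)*(d^4 - 2*d^3 - 7*d^2 + 8*d + 12) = (d + 1)*(d + 2)*(d^3 - 4*d^2 + d + 6) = (d - 2)*(d + 1)*(d + 2)*(d^2 - 2*d - 3) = (d - 3)*(d - 2)*(d + 1)*(d + 2)*(d + 1)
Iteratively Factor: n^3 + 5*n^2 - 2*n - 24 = (n + 3)*(n^2 + 2*n - 8) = (n + 3)*(n + 4)*(n - 2)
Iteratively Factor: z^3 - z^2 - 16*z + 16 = (z - 4)*(z^2 + 3*z - 4) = (z - 4)*(z + 4)*(z - 1)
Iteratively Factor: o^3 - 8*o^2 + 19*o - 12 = (o - 4)*(o^2 - 4*o + 3) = (o - 4)*(o - 1)*(o - 3)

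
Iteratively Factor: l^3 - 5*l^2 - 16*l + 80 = (l + 4)*(l^2 - 9*l + 20) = (l - 5)*(l + 4)*(l - 4)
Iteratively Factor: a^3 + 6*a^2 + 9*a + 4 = (a + 4)*(a^2 + 2*a + 1) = (a + 1)*(a + 4)*(a + 1)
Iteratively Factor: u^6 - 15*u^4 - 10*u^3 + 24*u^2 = (u)*(u^5 - 15*u^3 - 10*u^2 + 24*u) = u*(u + 2)*(u^4 - 2*u^3 - 11*u^2 + 12*u) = u*(u - 1)*(u + 2)*(u^3 - u^2 - 12*u) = u*(u - 1)*(u + 2)*(u + 3)*(u^2 - 4*u) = u*(u - 4)*(u - 1)*(u + 2)*(u + 3)*(u)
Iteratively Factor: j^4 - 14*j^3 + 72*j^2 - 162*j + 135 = (j - 3)*(j^3 - 11*j^2 + 39*j - 45) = (j - 3)^2*(j^2 - 8*j + 15) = (j - 3)^3*(j - 5)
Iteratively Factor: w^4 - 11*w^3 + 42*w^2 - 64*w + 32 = (w - 1)*(w^3 - 10*w^2 + 32*w - 32) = (w - 4)*(w - 1)*(w^2 - 6*w + 8) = (w - 4)^2*(w - 1)*(w - 2)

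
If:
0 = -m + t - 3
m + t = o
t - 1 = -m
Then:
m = -1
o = 1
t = 2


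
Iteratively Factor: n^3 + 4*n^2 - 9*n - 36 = (n + 3)*(n^2 + n - 12) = (n + 3)*(n + 4)*(n - 3)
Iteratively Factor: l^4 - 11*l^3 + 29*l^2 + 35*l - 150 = (l - 5)*(l^3 - 6*l^2 - l + 30) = (l - 5)*(l + 2)*(l^2 - 8*l + 15) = (l - 5)^2*(l + 2)*(l - 3)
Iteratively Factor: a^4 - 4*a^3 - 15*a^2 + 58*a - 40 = (a + 4)*(a^3 - 8*a^2 + 17*a - 10) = (a - 1)*(a + 4)*(a^2 - 7*a + 10) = (a - 2)*(a - 1)*(a + 4)*(a - 5)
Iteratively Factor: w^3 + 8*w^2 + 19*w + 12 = (w + 4)*(w^2 + 4*w + 3) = (w + 3)*(w + 4)*(w + 1)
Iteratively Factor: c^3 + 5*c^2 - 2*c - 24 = (c + 3)*(c^2 + 2*c - 8) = (c - 2)*(c + 3)*(c + 4)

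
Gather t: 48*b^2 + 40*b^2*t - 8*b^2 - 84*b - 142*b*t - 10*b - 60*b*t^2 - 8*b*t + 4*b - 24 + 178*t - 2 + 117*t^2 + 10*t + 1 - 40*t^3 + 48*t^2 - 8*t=40*b^2 - 90*b - 40*t^3 + t^2*(165 - 60*b) + t*(40*b^2 - 150*b + 180) - 25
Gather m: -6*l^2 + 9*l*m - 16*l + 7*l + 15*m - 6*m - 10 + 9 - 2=-6*l^2 - 9*l + m*(9*l + 9) - 3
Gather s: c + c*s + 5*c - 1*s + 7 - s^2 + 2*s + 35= 6*c - s^2 + s*(c + 1) + 42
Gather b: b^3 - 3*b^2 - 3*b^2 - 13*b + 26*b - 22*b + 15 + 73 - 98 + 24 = b^3 - 6*b^2 - 9*b + 14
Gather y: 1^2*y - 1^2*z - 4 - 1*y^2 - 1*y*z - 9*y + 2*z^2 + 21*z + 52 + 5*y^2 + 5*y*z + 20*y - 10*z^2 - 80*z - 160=4*y^2 + y*(4*z + 12) - 8*z^2 - 60*z - 112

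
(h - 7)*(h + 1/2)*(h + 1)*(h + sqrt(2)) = h^4 - 11*h^3/2 + sqrt(2)*h^3 - 10*h^2 - 11*sqrt(2)*h^2/2 - 10*sqrt(2)*h - 7*h/2 - 7*sqrt(2)/2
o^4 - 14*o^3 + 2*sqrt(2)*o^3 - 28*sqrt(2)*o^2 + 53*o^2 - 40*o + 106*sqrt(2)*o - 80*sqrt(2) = (o - 8)*(o - 5)*(o - 1)*(o + 2*sqrt(2))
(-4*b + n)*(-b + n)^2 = -4*b^3 + 9*b^2*n - 6*b*n^2 + n^3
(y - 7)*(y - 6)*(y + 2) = y^3 - 11*y^2 + 16*y + 84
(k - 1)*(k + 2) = k^2 + k - 2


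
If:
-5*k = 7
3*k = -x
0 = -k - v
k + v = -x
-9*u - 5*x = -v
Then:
No Solution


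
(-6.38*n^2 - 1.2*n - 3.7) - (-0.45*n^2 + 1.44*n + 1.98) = -5.93*n^2 - 2.64*n - 5.68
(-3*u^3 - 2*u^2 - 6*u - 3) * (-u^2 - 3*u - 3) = 3*u^5 + 11*u^4 + 21*u^3 + 27*u^2 + 27*u + 9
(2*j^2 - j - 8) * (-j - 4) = -2*j^3 - 7*j^2 + 12*j + 32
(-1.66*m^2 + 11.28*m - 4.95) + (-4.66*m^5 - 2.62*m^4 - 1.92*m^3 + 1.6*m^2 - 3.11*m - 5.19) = -4.66*m^5 - 2.62*m^4 - 1.92*m^3 - 0.0599999999999998*m^2 + 8.17*m - 10.14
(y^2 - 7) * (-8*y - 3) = -8*y^3 - 3*y^2 + 56*y + 21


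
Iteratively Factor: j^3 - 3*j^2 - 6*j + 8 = (j + 2)*(j^2 - 5*j + 4) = (j - 4)*(j + 2)*(j - 1)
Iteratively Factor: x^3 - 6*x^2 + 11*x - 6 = (x - 3)*(x^2 - 3*x + 2) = (x - 3)*(x - 2)*(x - 1)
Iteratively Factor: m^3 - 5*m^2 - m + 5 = (m - 5)*(m^2 - 1) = (m - 5)*(m + 1)*(m - 1)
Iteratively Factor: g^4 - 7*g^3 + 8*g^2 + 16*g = (g - 4)*(g^3 - 3*g^2 - 4*g) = (g - 4)*(g + 1)*(g^2 - 4*g) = g*(g - 4)*(g + 1)*(g - 4)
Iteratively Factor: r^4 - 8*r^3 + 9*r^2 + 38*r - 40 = (r - 4)*(r^3 - 4*r^2 - 7*r + 10) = (r - 4)*(r + 2)*(r^2 - 6*r + 5) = (r - 5)*(r - 4)*(r + 2)*(r - 1)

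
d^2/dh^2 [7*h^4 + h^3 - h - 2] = 6*h*(14*h + 1)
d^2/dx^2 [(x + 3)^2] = 2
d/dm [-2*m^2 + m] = 1 - 4*m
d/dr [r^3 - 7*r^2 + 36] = r*(3*r - 14)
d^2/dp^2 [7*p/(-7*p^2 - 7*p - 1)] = 98*(-7*p*(2*p + 1)^2 + (3*p + 1)*(7*p^2 + 7*p + 1))/(7*p^2 + 7*p + 1)^3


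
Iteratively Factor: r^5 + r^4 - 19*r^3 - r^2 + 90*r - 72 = (r - 1)*(r^4 + 2*r^3 - 17*r^2 - 18*r + 72) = (r - 2)*(r - 1)*(r^3 + 4*r^2 - 9*r - 36) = (r - 2)*(r - 1)*(r + 3)*(r^2 + r - 12) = (r - 3)*(r - 2)*(r - 1)*(r + 3)*(r + 4)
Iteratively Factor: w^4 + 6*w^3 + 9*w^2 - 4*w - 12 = (w - 1)*(w^3 + 7*w^2 + 16*w + 12) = (w - 1)*(w + 2)*(w^2 + 5*w + 6) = (w - 1)*(w + 2)^2*(w + 3)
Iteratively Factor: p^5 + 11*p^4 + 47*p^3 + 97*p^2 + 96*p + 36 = (p + 1)*(p^4 + 10*p^3 + 37*p^2 + 60*p + 36) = (p + 1)*(p + 3)*(p^3 + 7*p^2 + 16*p + 12) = (p + 1)*(p + 2)*(p + 3)*(p^2 + 5*p + 6) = (p + 1)*(p + 2)*(p + 3)^2*(p + 2)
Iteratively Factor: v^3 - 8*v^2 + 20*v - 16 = (v - 2)*(v^2 - 6*v + 8) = (v - 4)*(v - 2)*(v - 2)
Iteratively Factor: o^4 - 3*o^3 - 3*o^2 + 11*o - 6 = (o + 2)*(o^3 - 5*o^2 + 7*o - 3) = (o - 1)*(o + 2)*(o^2 - 4*o + 3) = (o - 1)^2*(o + 2)*(o - 3)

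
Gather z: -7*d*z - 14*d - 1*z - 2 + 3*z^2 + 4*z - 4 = -14*d + 3*z^2 + z*(3 - 7*d) - 6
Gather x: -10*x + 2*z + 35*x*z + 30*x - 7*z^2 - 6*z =x*(35*z + 20) - 7*z^2 - 4*z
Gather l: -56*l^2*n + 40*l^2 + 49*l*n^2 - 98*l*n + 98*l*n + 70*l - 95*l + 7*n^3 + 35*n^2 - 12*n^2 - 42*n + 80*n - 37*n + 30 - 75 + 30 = l^2*(40 - 56*n) + l*(49*n^2 - 25) + 7*n^3 + 23*n^2 + n - 15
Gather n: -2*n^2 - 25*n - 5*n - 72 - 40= -2*n^2 - 30*n - 112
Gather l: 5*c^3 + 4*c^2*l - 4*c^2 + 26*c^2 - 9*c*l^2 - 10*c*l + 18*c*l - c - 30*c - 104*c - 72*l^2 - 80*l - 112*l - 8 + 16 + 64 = 5*c^3 + 22*c^2 - 135*c + l^2*(-9*c - 72) + l*(4*c^2 + 8*c - 192) + 72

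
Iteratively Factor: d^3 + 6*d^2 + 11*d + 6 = (d + 3)*(d^2 + 3*d + 2) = (d + 2)*(d + 3)*(d + 1)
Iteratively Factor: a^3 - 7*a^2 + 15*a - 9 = (a - 1)*(a^2 - 6*a + 9) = (a - 3)*(a - 1)*(a - 3)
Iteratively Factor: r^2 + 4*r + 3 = (r + 3)*(r + 1)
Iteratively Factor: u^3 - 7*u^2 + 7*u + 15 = (u + 1)*(u^2 - 8*u + 15) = (u - 5)*(u + 1)*(u - 3)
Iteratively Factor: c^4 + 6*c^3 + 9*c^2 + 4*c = (c)*(c^3 + 6*c^2 + 9*c + 4) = c*(c + 4)*(c^2 + 2*c + 1) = c*(c + 1)*(c + 4)*(c + 1)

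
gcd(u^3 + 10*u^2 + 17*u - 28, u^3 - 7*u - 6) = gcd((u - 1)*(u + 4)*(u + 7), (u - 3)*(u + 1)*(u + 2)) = 1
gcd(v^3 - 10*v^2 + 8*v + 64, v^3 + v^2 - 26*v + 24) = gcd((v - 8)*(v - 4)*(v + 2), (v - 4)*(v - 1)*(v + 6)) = v - 4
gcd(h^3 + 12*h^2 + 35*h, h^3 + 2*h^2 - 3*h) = h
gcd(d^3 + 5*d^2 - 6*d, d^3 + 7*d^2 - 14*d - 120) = d + 6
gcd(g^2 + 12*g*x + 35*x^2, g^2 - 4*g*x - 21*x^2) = 1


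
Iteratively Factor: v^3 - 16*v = (v)*(v^2 - 16) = v*(v + 4)*(v - 4)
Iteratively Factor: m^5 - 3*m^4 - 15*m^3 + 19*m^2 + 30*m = (m)*(m^4 - 3*m^3 - 15*m^2 + 19*m + 30) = m*(m - 2)*(m^3 - m^2 - 17*m - 15) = m*(m - 2)*(m + 3)*(m^2 - 4*m - 5) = m*(m - 5)*(m - 2)*(m + 3)*(m + 1)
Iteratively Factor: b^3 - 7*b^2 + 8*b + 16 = (b - 4)*(b^2 - 3*b - 4) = (b - 4)*(b + 1)*(b - 4)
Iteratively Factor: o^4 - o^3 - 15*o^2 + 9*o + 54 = (o - 3)*(o^3 + 2*o^2 - 9*o - 18) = (o - 3)^2*(o^2 + 5*o + 6) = (o - 3)^2*(o + 3)*(o + 2)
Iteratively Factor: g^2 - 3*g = (g - 3)*(g)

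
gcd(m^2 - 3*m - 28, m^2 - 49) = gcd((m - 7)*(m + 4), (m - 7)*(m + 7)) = m - 7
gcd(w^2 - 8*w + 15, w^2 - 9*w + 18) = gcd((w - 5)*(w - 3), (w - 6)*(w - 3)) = w - 3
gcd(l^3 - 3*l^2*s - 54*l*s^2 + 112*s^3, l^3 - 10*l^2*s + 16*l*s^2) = l^2 - 10*l*s + 16*s^2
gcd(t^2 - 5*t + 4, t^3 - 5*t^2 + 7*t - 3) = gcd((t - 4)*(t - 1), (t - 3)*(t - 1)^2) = t - 1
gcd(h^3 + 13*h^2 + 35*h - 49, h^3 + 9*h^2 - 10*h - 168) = h + 7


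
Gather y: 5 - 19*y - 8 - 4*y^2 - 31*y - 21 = -4*y^2 - 50*y - 24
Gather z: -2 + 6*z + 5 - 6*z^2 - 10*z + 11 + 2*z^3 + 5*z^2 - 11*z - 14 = 2*z^3 - z^2 - 15*z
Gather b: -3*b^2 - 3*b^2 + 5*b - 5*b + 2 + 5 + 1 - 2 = 6 - 6*b^2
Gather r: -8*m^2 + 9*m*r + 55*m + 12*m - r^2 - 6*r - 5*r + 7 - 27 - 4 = -8*m^2 + 67*m - r^2 + r*(9*m - 11) - 24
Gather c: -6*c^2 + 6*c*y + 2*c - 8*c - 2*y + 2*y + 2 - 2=-6*c^2 + c*(6*y - 6)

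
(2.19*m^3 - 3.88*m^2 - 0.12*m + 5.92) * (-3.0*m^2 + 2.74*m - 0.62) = -6.57*m^5 + 17.6406*m^4 - 11.629*m^3 - 15.6832*m^2 + 16.2952*m - 3.6704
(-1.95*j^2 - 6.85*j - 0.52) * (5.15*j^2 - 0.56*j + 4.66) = -10.0425*j^4 - 34.1855*j^3 - 7.929*j^2 - 31.6298*j - 2.4232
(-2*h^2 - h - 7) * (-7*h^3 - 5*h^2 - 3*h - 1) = 14*h^5 + 17*h^4 + 60*h^3 + 40*h^2 + 22*h + 7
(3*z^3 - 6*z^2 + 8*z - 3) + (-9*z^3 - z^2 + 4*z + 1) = -6*z^3 - 7*z^2 + 12*z - 2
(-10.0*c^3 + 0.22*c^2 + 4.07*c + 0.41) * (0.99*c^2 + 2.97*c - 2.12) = -9.9*c^5 - 29.4822*c^4 + 25.8827*c^3 + 12.0274*c^2 - 7.4107*c - 0.8692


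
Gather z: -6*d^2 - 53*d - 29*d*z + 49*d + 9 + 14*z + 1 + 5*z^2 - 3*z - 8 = -6*d^2 - 4*d + 5*z^2 + z*(11 - 29*d) + 2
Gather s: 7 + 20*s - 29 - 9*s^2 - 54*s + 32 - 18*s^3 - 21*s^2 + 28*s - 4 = -18*s^3 - 30*s^2 - 6*s + 6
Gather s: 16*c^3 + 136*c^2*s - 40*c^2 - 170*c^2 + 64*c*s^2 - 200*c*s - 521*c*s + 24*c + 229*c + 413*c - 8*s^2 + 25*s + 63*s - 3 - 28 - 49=16*c^3 - 210*c^2 + 666*c + s^2*(64*c - 8) + s*(136*c^2 - 721*c + 88) - 80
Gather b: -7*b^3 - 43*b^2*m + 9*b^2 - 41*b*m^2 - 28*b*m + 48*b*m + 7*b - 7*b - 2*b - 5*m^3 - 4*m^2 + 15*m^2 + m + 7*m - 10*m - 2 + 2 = -7*b^3 + b^2*(9 - 43*m) + b*(-41*m^2 + 20*m - 2) - 5*m^3 + 11*m^2 - 2*m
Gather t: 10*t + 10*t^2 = 10*t^2 + 10*t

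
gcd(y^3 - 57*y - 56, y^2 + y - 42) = y + 7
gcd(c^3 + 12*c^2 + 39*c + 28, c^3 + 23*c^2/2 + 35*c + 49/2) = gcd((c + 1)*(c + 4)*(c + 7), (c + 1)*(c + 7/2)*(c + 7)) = c^2 + 8*c + 7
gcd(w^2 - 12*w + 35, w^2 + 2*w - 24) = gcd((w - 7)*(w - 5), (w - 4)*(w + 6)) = 1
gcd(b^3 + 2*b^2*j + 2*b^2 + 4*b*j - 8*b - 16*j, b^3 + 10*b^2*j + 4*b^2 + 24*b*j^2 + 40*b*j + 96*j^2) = b + 4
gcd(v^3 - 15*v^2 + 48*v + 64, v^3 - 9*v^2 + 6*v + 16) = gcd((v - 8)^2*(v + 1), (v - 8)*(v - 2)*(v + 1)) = v^2 - 7*v - 8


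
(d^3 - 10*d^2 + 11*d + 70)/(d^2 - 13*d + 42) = (d^2 - 3*d - 10)/(d - 6)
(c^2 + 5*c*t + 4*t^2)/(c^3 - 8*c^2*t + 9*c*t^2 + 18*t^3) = (c + 4*t)/(c^2 - 9*c*t + 18*t^2)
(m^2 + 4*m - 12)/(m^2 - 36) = (m - 2)/(m - 6)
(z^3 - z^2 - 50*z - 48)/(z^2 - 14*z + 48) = (z^2 + 7*z + 6)/(z - 6)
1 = 1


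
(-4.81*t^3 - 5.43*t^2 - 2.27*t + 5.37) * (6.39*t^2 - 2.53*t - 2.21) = -30.7359*t^5 - 22.5284*t^4 + 9.8627*t^3 + 52.0577*t^2 - 8.5694*t - 11.8677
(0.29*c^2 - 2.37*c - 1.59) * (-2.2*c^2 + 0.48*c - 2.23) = -0.638*c^4 + 5.3532*c^3 + 1.7137*c^2 + 4.5219*c + 3.5457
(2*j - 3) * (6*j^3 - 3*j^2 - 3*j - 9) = 12*j^4 - 24*j^3 + 3*j^2 - 9*j + 27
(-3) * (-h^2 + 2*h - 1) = 3*h^2 - 6*h + 3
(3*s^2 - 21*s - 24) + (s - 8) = 3*s^2 - 20*s - 32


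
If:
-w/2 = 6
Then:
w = -12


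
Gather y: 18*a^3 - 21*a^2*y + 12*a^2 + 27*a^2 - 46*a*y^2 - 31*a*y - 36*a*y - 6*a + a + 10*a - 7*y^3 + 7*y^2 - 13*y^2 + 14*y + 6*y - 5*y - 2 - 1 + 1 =18*a^3 + 39*a^2 + 5*a - 7*y^3 + y^2*(-46*a - 6) + y*(-21*a^2 - 67*a + 15) - 2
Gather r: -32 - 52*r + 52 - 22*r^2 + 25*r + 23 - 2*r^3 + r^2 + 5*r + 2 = -2*r^3 - 21*r^2 - 22*r + 45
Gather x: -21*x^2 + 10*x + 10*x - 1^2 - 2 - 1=-21*x^2 + 20*x - 4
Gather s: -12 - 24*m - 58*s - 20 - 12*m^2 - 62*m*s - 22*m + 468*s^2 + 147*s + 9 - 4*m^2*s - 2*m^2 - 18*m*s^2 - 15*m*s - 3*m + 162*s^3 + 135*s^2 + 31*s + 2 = -14*m^2 - 49*m + 162*s^3 + s^2*(603 - 18*m) + s*(-4*m^2 - 77*m + 120) - 21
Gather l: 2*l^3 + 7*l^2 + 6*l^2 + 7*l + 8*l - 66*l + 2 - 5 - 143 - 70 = 2*l^3 + 13*l^2 - 51*l - 216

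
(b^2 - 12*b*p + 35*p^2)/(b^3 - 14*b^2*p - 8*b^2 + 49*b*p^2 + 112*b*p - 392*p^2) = (-b + 5*p)/(-b^2 + 7*b*p + 8*b - 56*p)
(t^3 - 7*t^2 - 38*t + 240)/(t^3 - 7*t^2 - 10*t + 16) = (t^2 + t - 30)/(t^2 + t - 2)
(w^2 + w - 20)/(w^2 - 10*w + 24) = (w + 5)/(w - 6)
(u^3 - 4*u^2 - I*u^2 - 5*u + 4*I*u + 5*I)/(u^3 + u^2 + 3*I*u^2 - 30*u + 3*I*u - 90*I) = (u^2 + u*(1 - I) - I)/(u^2 + 3*u*(2 + I) + 18*I)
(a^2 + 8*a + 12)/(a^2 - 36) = (a + 2)/(a - 6)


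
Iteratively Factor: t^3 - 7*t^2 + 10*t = (t)*(t^2 - 7*t + 10) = t*(t - 2)*(t - 5)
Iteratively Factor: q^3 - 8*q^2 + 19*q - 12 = (q - 3)*(q^2 - 5*q + 4) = (q - 4)*(q - 3)*(q - 1)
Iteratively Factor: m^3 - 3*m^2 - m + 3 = (m + 1)*(m^2 - 4*m + 3) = (m - 3)*(m + 1)*(m - 1)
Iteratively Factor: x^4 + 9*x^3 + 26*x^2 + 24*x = (x + 2)*(x^3 + 7*x^2 + 12*x) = (x + 2)*(x + 4)*(x^2 + 3*x) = x*(x + 2)*(x + 4)*(x + 3)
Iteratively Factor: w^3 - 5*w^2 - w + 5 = (w + 1)*(w^2 - 6*w + 5) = (w - 5)*(w + 1)*(w - 1)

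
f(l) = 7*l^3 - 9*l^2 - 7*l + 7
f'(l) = 21*l^2 - 18*l - 7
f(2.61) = 51.88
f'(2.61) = 89.07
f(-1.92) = -62.28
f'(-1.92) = 104.97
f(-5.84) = -1653.31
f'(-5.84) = 814.34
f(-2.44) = -131.19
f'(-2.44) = 161.95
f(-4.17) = -627.89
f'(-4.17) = 433.23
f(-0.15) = 7.82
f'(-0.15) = -3.83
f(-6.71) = -2466.03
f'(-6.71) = 1059.29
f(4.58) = 458.66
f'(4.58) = 351.06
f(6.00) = 1153.00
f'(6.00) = 641.00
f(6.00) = 1153.00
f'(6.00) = 641.00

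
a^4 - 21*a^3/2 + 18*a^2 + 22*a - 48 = (a - 8)*(a - 2)^2*(a + 3/2)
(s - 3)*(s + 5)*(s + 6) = s^3 + 8*s^2 - 3*s - 90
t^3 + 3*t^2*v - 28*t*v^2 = t*(t - 4*v)*(t + 7*v)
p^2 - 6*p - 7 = (p - 7)*(p + 1)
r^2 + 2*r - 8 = (r - 2)*(r + 4)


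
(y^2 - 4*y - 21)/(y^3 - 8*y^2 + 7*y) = (y + 3)/(y*(y - 1))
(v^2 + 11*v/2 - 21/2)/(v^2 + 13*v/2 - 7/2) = (2*v - 3)/(2*v - 1)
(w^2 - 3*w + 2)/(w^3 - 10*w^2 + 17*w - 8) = (w - 2)/(w^2 - 9*w + 8)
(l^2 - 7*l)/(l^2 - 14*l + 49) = l/(l - 7)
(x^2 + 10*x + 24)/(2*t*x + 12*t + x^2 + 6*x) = (x + 4)/(2*t + x)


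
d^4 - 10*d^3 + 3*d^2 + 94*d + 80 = (d - 8)*(d - 5)*(d + 1)*(d + 2)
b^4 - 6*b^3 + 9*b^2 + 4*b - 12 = (b - 3)*(b - 2)^2*(b + 1)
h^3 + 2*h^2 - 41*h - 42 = (h - 6)*(h + 1)*(h + 7)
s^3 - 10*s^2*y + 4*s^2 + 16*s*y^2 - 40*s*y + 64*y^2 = (s + 4)*(s - 8*y)*(s - 2*y)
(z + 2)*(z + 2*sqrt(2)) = z^2 + 2*z + 2*sqrt(2)*z + 4*sqrt(2)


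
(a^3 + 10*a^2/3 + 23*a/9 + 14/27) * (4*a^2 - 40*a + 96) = 4*a^5 - 80*a^4/3 - 244*a^3/9 + 5936*a^2/27 + 6064*a/27 + 448/9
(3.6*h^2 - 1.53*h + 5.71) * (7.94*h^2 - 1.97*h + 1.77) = 28.584*h^4 - 19.2402*h^3 + 54.7235*h^2 - 13.9568*h + 10.1067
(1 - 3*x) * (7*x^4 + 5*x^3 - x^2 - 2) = -21*x^5 - 8*x^4 + 8*x^3 - x^2 + 6*x - 2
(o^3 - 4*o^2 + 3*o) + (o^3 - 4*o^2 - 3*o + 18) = 2*o^3 - 8*o^2 + 18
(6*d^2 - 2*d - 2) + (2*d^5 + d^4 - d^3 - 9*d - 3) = 2*d^5 + d^4 - d^3 + 6*d^2 - 11*d - 5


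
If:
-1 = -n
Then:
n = 1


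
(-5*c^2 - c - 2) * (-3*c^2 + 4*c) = 15*c^4 - 17*c^3 + 2*c^2 - 8*c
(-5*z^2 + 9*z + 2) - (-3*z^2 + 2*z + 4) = -2*z^2 + 7*z - 2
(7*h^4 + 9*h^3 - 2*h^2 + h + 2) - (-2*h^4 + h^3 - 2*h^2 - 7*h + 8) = 9*h^4 + 8*h^3 + 8*h - 6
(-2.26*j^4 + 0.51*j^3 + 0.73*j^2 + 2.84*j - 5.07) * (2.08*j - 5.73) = -4.7008*j^5 + 14.0106*j^4 - 1.4039*j^3 + 1.7243*j^2 - 26.8188*j + 29.0511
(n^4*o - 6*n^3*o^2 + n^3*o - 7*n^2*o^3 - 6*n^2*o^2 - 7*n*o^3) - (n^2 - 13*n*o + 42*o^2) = n^4*o - 6*n^3*o^2 + n^3*o - 7*n^2*o^3 - 6*n^2*o^2 - n^2 - 7*n*o^3 + 13*n*o - 42*o^2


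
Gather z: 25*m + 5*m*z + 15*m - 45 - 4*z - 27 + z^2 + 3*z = 40*m + z^2 + z*(5*m - 1) - 72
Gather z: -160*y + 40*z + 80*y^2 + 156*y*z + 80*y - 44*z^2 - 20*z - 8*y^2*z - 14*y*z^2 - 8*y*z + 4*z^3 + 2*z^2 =80*y^2 - 80*y + 4*z^3 + z^2*(-14*y - 42) + z*(-8*y^2 + 148*y + 20)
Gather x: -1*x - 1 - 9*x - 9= -10*x - 10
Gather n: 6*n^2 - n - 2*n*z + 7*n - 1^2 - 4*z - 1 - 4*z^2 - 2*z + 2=6*n^2 + n*(6 - 2*z) - 4*z^2 - 6*z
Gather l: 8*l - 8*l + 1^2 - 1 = 0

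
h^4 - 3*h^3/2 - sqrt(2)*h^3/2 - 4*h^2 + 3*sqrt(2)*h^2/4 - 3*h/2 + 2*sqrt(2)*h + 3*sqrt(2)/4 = (h - 3)*(h + 1/2)*(h + 1)*(h - sqrt(2)/2)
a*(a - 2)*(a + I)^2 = a^4 - 2*a^3 + 2*I*a^3 - a^2 - 4*I*a^2 + 2*a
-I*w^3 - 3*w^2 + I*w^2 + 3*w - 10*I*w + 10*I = (w - 5*I)*(w + 2*I)*(-I*w + I)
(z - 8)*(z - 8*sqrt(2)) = z^2 - 8*sqrt(2)*z - 8*z + 64*sqrt(2)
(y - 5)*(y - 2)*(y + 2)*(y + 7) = y^4 + 2*y^3 - 39*y^2 - 8*y + 140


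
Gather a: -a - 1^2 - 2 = -a - 3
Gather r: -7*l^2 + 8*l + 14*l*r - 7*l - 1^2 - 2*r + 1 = -7*l^2 + l + r*(14*l - 2)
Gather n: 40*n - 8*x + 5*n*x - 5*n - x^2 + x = n*(5*x + 35) - x^2 - 7*x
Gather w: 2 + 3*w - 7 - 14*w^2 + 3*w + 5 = -14*w^2 + 6*w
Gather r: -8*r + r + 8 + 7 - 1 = 14 - 7*r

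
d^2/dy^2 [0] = 0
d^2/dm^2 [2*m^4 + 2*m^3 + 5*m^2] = 24*m^2 + 12*m + 10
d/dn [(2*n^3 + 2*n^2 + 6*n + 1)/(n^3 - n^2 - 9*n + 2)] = (-4*n^4 - 48*n^3 - 3*n^2 + 10*n + 21)/(n^6 - 2*n^5 - 17*n^4 + 22*n^3 + 77*n^2 - 36*n + 4)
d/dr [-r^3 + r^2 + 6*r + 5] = -3*r^2 + 2*r + 6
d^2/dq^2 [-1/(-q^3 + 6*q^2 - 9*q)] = 6*(2*q^2 - 4*q + 3)/(q^3*(q^4 - 12*q^3 + 54*q^2 - 108*q + 81))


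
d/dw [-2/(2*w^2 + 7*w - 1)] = 2*(4*w + 7)/(2*w^2 + 7*w - 1)^2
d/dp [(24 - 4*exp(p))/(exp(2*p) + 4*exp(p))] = 4*(exp(2*p) - 12*exp(p) - 24)*exp(-p)/(exp(2*p) + 8*exp(p) + 16)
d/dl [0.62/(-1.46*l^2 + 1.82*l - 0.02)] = (1.8104*l - 1.1284)/(1.46*l^2 - 1.82*l + 0.02)^2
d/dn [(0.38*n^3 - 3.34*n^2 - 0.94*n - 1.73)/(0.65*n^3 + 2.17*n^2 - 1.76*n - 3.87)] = (2.9956*n^4 - 0.115600000000001*n^3 + 6.8799*n^2 + 33.3598*n + 0.593)/(0.4225*n^6 + 2.821*n^5 + 2.4209*n^4 - 12.6694*n^3 - 13.6982*n^2 + 13.6224*n + 14.9769)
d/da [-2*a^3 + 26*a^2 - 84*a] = -6*a^2 + 52*a - 84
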